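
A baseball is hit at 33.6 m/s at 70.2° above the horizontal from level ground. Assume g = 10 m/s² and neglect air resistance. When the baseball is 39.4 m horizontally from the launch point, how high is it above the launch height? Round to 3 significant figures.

v_x = 33.6 cos 70.2° = 11.38 m/s, v_y0 = 33.6 sin 70.2° = 31.61 m/s.
Time to reach x = 39.4 m: t = x / v_x = 39.4 / 11.38 = 3.462 s.
y = v_y0 t − ½ g t² = 31.61×3.462 − 5.000×3.462² = 49.5 m.

49.5 m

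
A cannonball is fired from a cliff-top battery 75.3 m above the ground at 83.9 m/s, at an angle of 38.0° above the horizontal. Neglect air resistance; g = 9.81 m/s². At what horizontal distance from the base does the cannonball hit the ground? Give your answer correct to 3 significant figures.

Components: v_x = 83.9 cos 38.0° = 66.11 m/s, v_y = 83.9 sin 38.0° = 51.65 m/s.
Vertical: 0 = 75.3 + 51.65 t − ½(9.81) t² ⇒ 4.905 t² − 51.65 t − 75.3 = 0.
t = [51.65 + √(2668 + 1477)] / 9.810 = 11.83 s.
Horizontal: R = v_x · t = 66.11 × 11.83 = 782 m.

782 m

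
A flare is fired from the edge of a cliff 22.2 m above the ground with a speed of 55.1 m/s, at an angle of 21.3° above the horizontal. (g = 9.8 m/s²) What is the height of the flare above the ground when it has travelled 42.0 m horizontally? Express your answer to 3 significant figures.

35.3 m

v_x = 55.1 cos 21.3° = 51.34 m/s, v_y0 = 55.1 sin 21.3° = 20.02 m/s.
Time to reach x = 42.0 m: t = x / v_x = 42.0 / 51.34 = 0.8181 s.
y = 22.2 + v_y0 t − ½ g t² = 22.2 + 20.02×0.8181 − 4.900×0.8181² = 35.3 m.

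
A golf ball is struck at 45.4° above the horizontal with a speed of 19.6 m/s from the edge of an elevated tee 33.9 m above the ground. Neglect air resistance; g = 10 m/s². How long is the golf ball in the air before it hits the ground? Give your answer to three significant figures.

Vertical component: v_y = 19.6 sin 45.4° = 13.96 m/s.
Taking up as positive with launch at y = 33.9 m, landing at y = 0: 0 = 33.9 + 13.96 t − ½(10) t².
Solving 5.000 t² − 13.96 t − 33.9 = 0 gives t = [13.96 + √(13.96² + 4·5.000·33.9)] / 10.00 = 4.35 s.

4.35 s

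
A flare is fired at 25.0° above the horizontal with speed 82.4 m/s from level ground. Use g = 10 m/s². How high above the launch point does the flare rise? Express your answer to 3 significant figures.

Vertical component of launch velocity: v_y = 82.4 sin 25.0° = 34.82 m/s.
At the highest point the vertical velocity is zero, so v_y² = 2 g h_max.
h_max = (34.82)² / (2 × 10) = 1212 / 20.00 = 60.6 m.

60.6 m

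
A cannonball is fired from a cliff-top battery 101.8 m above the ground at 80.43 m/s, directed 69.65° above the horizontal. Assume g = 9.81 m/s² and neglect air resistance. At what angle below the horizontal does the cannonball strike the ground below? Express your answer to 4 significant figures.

72.30°

v_x = 80.43 cos 69.65° = 27.970 m/s.
At impact |v_y| = √(v_y0² + 2 g h) = √(75.410² + 2×9.81×101.8) = 87.658 m/s.
Angle below horizontal = arctan(|v_y| / v_x) = arctan(87.658 / 27.970) = 72.30°.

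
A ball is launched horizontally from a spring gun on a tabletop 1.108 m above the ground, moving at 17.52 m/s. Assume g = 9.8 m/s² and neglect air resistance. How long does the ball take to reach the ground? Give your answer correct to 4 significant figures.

The horizontal speed doesn't affect the fall. With v_y0 = 0, h = ½ g t².
t = √(2 × 1.108 / 9.8) = √0.22612 = 0.4755 s.

0.4755 s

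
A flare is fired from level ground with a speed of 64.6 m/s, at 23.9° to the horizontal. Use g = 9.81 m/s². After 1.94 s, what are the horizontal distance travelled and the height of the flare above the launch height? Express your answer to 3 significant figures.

v_x = 64.6 cos 23.9° = 59.06 m/s; v_y0 = 64.6 sin 23.9° = 26.17 m/s.
x = v_x t = 59.06 × 1.94 = 115 m.
y = v_y0 t − ½ g t² = 26.17×1.94 − 4.905×1.94² = 32.3 m.

x = 115 m, y = 32.3 m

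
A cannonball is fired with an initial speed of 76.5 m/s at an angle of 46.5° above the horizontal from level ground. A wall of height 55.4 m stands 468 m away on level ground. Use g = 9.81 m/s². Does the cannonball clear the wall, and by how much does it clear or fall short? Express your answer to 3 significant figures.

v_x = 76.5 cos 46.5° = 52.66 m/s; v_y0 = 76.5 sin 46.5° = 55.49 m/s.
Time to reach the wall: t = 468 / 52.66 = 8.887 s.
Height at that point: y = 55.49×8.887 − 4.905×8.887² = 105.7 m.
That is 105.7 − 55.4 = 50.3 m above the top of the wall, so the cannonball clears it.

Yes — it clears the wall by 50.3 m.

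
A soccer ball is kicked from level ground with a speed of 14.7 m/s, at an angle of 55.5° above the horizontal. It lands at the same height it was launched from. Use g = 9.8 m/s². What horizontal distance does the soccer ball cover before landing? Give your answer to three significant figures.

20.6 m

Components: v_x = 14.7 cos 55.5° = 8.326 m/s, v_y = 14.7 sin 55.5° = 12.11 m/s.
Time of flight (same landing height): t = 2 v_y / g = 2 × 12.11 / 9.8 = 2.471 s.
Range: R = v_x · t = 8.326 × 2.471 = 20.6 m.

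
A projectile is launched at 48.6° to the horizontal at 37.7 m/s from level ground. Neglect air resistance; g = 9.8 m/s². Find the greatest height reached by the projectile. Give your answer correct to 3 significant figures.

40.8 m

Vertical component of launch velocity: v_y = 37.7 sin 48.6° = 28.28 m/s.
At the highest point the vertical velocity is zero, so v_y² = 2 g h_max.
h_max = (28.28)² / (2 × 9.8) = 799.8 / 19.60 = 40.8 m.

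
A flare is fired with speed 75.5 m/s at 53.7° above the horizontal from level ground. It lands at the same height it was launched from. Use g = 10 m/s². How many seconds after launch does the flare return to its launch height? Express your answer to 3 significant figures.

Vertical component: v_y = 75.5 sin 53.7° = 60.85 m/s.
For a projectile landing at launch height, time of flight is t = 2 v_y / g = 2 × 60.85 / 10 = 12.2 s.

12.2 s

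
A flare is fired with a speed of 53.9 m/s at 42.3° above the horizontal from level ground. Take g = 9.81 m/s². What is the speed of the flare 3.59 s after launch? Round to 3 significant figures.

v_x = 53.9 cos 42.3° = 39.87 m/s (constant).
v_y(t) = 53.9 sin 42.3° − g t = 36.28 − 9.81 × 3.59 = 1.062 m/s.
Speed = √(v_x² + v_y²) = √(1590 + 1.128) = 39.9 m/s.

39.9 m/s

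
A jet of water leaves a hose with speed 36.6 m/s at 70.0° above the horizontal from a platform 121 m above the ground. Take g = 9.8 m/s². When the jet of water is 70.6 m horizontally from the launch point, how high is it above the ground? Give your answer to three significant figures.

159 m

v_x = 36.6 cos 70.0° = 12.52 m/s, v_y0 = 36.6 sin 70.0° = 34.39 m/s.
Time to reach x = 70.6 m: t = x / v_x = 70.6 / 12.52 = 5.639 s.
y = 121 + v_y0 t − ½ g t² = 121 + 34.39×5.639 − 4.900×5.639² = 159 m.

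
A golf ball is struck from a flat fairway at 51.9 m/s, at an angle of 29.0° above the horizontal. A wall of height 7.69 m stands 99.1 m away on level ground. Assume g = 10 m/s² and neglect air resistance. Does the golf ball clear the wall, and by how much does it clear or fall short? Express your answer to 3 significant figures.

Yes — it clears the wall by 23.4 m.

v_x = 51.9 cos 29.0° = 45.39 m/s; v_y0 = 51.9 sin 29.0° = 25.16 m/s.
Time to reach the wall: t = 99.1 / 45.39 = 2.183 s.
Height at that point: y = 25.16×2.183 − 5.000×2.183² = 31.10 m.
That is 31.10 − 7.69 = 23.4 m above the top of the wall, so the golf ball clears it.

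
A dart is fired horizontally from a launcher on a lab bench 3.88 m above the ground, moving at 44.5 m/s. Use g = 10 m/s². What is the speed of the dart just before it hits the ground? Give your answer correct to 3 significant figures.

45.4 m/s

Fall time: t = √(2 × 3.88 / 10) = 0.8809 s.
At impact: v_x = 44.5 m/s (unchanged), v_y = g t = 10 × 0.8809 = 8.809 m/s.
Speed = √(v_x² + v_y²) = √(1980 + 77.60) = 45.4 m/s.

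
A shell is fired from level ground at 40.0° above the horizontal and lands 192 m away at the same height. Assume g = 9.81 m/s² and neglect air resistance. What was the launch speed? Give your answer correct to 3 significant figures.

43.7 m/s

On level ground, R = v₀² sin(2θ) / g, so v₀ = √(R g / sin 2θ).
sin(2 × 40.0°) = 0.9848.
v₀ = √(192 × 9.81 / 0.9848) = √1913 = 43.7 m/s.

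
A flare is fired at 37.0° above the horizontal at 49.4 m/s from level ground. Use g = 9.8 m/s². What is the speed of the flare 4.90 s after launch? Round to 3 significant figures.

v_x = 49.4 cos 37.0° = 39.45 m/s (constant).
v_y(t) = 49.4 sin 37.0° − g t = 29.73 − 9.8 × 4.90 = -18.29 m/s.
Speed = √(v_x² + v_y²) = √(1556 + 334.5) = 43.5 m/s.

43.5 m/s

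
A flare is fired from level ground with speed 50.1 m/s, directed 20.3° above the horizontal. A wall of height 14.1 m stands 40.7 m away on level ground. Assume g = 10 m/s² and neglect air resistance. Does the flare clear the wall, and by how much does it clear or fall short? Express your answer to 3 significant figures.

v_x = 50.1 cos 20.3° = 46.99 m/s; v_y0 = 50.1 sin 20.3° = 17.38 m/s.
Time to reach the wall: t = 40.7 / 46.99 = 0.8661 s.
Height at that point: y = 17.38×0.8661 − 5.000×0.8661² = 11.30 m.
That is 14.1 − 11.30 = 2.80 m below the top of the wall, so the flare does not clear it.

No — it falls 2.80 m short of clearing the wall.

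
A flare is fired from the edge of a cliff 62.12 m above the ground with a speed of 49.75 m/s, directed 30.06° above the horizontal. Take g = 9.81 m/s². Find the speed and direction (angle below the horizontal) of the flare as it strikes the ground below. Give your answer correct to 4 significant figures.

60.78 m/s at 44.89° below the horizontal

v_x = 49.75 cos 30.06° = 43.059 m/s (constant).
|v_y| at impact = √((24.920)² + 2×9.81×62.12) = 42.893 m/s.
Speed = √(43.059² + 42.893²) = 60.78 m/s; angle = arctan(42.893/43.059) = 44.89° below horizontal.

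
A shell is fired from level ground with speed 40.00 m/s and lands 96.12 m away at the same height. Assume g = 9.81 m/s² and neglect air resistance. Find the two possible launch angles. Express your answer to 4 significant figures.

18.05° and 71.95°

Level-ground range: R = v₀² sin(2θ)/g ⇒ sin 2θ = R g / v₀² = 96.12×9.81/40.00² = 0.5893.
2θ = arcsin(0.5893) = 36.107° or 180° − 36.107° = 143.893°.
So θ = 18.05° or θ = 71.95°.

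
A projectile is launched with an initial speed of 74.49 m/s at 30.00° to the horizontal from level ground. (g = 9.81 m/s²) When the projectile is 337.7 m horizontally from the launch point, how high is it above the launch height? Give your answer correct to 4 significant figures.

60.56 m

v_x = 74.49 cos 30.00° = 64.510 m/s, v_y0 = 74.49 sin 30.00° = 37.245 m/s.
Time to reach x = 337.7 m: t = x / v_x = 337.7 / 64.510 = 5.2348 s.
y = v_y0 t − ½ g t² = 37.245×5.2348 − 4.905×5.2348² = 60.56 m.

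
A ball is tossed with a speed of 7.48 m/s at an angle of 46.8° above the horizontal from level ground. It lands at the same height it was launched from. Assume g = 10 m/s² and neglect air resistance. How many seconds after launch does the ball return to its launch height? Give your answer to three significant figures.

1.09 s

Vertical component: v_y = 7.48 sin 46.8° = 5.453 m/s.
For a projectile landing at launch height, time of flight is t = 2 v_y / g = 2 × 5.453 / 10 = 1.09 s.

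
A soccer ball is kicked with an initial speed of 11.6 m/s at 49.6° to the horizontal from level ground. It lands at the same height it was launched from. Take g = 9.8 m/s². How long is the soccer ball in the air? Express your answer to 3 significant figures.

Vertical component: v_y = 11.6 sin 49.6° = 8.834 m/s.
For a projectile landing at launch height, time of flight is t = 2 v_y / g = 2 × 8.834 / 9.8 = 1.80 s.

1.80 s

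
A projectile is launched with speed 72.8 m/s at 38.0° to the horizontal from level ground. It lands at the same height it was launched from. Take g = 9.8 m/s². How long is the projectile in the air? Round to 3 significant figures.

9.15 s

Vertical component: v_y = 72.8 sin 38.0° = 44.82 m/s.
For a projectile landing at launch height, time of flight is t = 2 v_y / g = 2 × 44.82 / 9.8 = 9.15 s.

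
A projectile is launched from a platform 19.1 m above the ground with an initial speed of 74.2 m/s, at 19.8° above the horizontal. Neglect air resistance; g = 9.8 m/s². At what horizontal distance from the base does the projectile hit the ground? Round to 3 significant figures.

Components: v_x = 74.2 cos 19.8° = 69.81 m/s, v_y = 74.2 sin 19.8° = 25.13 m/s.
Vertical: 0 = 19.1 + 25.13 t − ½(9.8) t² ⇒ 4.900 t² − 25.13 t − 19.1 = 0.
t = [25.13 + √(631.5 + 374.4)] / 9.800 = 5.801 s.
Horizontal: R = v_x · t = 69.81 × 5.801 = 405 m.

405 m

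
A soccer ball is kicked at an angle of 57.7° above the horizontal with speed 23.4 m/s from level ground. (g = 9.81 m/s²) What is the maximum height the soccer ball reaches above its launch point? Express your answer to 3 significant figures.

Vertical component of launch velocity: v_y = 23.4 sin 57.7° = 19.78 m/s.
At the highest point the vertical velocity is zero, so v_y² = 2 g h_max.
h_max = (19.78)² / (2 × 9.81) = 391.2 / 19.62 = 19.9 m.

19.9 m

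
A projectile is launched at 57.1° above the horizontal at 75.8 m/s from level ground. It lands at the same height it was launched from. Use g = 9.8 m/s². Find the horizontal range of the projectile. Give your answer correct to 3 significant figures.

535 m

Components: v_x = 75.8 cos 57.1° = 41.17 m/s, v_y = 75.8 sin 57.1° = 63.64 m/s.
Time of flight (same landing height): t = 2 v_y / g = 2 × 63.64 / 9.8 = 12.99 s.
Range: R = v_x · t = 41.17 × 12.99 = 535 m.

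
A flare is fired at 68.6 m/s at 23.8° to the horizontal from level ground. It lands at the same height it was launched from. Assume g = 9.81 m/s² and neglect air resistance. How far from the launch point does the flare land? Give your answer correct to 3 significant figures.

Components: v_x = 68.6 cos 23.8° = 62.77 m/s, v_y = 68.6 sin 23.8° = 27.68 m/s.
Time of flight (same landing height): t = 2 v_y / g = 2 × 27.68 / 9.81 = 5.643 s.
Range: R = v_x · t = 62.77 × 5.643 = 354 m.

354 m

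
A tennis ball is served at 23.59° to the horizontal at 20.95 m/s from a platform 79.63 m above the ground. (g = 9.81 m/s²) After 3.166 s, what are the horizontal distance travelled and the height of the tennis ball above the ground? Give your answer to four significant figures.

x = 60.78 m, y = 57.01 m

v_x = 20.95 cos 23.59° = 19.199 m/s; v_y0 = 20.95 sin 23.59° = 8.3840 m/s.
x = v_x t = 19.199 × 3.166 = 60.78 m.
y = 79.63 + v_y0 t − ½ g t² = 57.01 m.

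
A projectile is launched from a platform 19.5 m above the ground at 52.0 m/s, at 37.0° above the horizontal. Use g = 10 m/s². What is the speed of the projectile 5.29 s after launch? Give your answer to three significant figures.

v_x = 52.0 cos 37.0° = 41.53 m/s (constant).
v_y(t) = 52.0 sin 37.0° − g t = 31.29 − 10 × 5.29 = -21.61 m/s.
Speed = √(v_x² + v_y²) = √(1725 + 467.0) = 46.8 m/s.

46.8 m/s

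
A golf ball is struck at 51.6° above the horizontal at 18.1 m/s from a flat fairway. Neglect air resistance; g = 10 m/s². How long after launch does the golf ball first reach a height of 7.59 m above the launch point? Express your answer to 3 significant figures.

0.716 s

v_y0 = 18.1 sin 51.6° = 14.18 m/s.
Set y = v_y0 t − ½ g t² = 7.59: 5.000 t² − 14.18 t + 7.59 = 0.
t = [14.18 ± √(201.1 − 151.8)] / 10 = (14.18 ± 7.021) / 10, giving t = 0.716 s or t = 2.12 s.
The golf ball is on the way up at the first time, so t = 0.716 s.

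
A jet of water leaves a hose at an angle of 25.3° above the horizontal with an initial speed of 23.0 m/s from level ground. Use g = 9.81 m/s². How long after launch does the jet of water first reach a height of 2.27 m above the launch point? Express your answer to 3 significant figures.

v_y0 = 23.0 sin 25.3° = 9.829 m/s.
Set y = v_y0 t − ½ g t² = 2.27: 4.905 t² − 9.829 t + 2.27 = 0.
t = [9.829 ± √(96.61 − 44.54)] / 9.81 = (9.829 ± 7.216) / 9.81, giving t = 0.266 s or t = 1.74 s.
The jet of water is on the way up at the first time, so t = 0.266 s.

0.266 s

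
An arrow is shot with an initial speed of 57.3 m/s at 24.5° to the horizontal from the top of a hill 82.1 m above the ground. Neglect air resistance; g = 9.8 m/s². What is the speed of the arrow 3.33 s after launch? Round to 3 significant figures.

52.9 m/s

v_x = 57.3 cos 24.5° = 52.14 m/s (constant).
v_y(t) = 57.3 sin 24.5° − g t = 23.76 − 9.8 × 3.33 = -8.874 m/s.
Speed = √(v_x² + v_y²) = √(2719 + 78.75) = 52.9 m/s.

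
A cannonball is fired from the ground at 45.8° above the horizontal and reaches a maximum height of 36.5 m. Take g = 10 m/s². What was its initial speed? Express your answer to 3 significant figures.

37.7 m/s

At maximum height v_y = 0, so (v₀ sin θ)² = 2 g H.
v₀ sin 45.8° = √(2 × 10 × 36.5) = 27.02 m/s.
v₀ = 27.02 / sin 45.8° = 27.02 / 0.7169 = 37.7 m/s.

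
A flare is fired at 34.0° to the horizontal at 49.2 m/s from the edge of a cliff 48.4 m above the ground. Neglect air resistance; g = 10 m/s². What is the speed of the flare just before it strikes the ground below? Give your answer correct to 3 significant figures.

v_x = 49.2 cos 34.0° = 40.79 m/s is unchanged throughout.
For the vertical component, v_y² = v_y0² + 2 g h = (27.51)² + 2×10×48.4 = 1725, so |v_y| = 41.53 m/s.
Impact speed = √(v_x² + v_y²) = √(1664 + 1725) = 58.2 m/s.

58.2 m/s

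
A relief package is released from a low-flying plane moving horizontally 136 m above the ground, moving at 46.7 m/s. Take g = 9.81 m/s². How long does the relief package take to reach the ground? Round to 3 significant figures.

The horizontal speed doesn't affect the fall. With v_y0 = 0, h = ½ g t².
t = √(2 × 136 / 9.81) = √27.73 = 5.27 s.

5.27 s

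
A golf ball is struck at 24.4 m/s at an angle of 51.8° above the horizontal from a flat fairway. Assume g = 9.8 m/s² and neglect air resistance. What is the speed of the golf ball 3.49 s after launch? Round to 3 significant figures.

21.3 m/s

v_x = 24.4 cos 51.8° = 15.09 m/s (constant).
v_y(t) = 24.4 sin 51.8° − g t = 19.17 − 9.8 × 3.49 = -15.03 m/s.
Speed = √(v_x² + v_y²) = √(227.7 + 225.9) = 21.3 m/s.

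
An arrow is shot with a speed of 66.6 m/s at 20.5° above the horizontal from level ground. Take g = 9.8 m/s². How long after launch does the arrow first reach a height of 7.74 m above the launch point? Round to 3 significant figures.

v_y0 = 66.6 sin 20.5° = 23.32 m/s.
Set y = v_y0 t − ½ g t² = 7.74: 4.900 t² − 23.32 t + 7.74 = 0.
t = [23.32 ± √(543.8 − 151.7)] / 9.8 = (23.32 ± 19.80) / 9.8, giving t = 0.359 s or t = 4.40 s.
The arrow is on the way up at the first time, so t = 0.359 s.

0.359 s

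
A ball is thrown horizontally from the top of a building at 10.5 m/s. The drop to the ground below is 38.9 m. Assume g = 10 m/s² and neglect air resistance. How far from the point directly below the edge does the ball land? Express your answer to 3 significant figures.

29.3 m

Initial vertical velocity is zero, so the fall time comes from h = ½ g t²: t = √(2 × 38.9 / 10) = 2.789 s.
Horizontal motion is uniform at 10.5 m/s, so x = 10.5 × 2.789 = 29.3 m.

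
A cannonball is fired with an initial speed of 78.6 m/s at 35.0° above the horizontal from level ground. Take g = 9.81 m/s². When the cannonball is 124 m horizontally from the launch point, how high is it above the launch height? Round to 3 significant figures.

68.6 m

v_x = 78.6 cos 35.0° = 64.39 m/s, v_y0 = 78.6 sin 35.0° = 45.08 m/s.
Time to reach x = 124 m: t = x / v_x = 124 / 64.39 = 1.926 s.
y = v_y0 t − ½ g t² = 45.08×1.926 − 4.905×1.926² = 68.6 m.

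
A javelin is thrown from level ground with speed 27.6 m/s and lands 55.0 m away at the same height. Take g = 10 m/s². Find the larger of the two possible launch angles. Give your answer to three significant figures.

66.9°

Level-ground range: R = v₀² sin(2θ)/g ⇒ sin 2θ = R g / v₀² = 55.0×10/27.6² = 0.7220.
2θ = arcsin(0.7220) = 46.22° or 180° − 46.22° = 133.78°.
So θ = 23.1° or θ = 66.9°.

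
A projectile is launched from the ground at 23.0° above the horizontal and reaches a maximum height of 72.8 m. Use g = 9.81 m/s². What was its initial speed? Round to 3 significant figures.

At maximum height v_y = 0, so (v₀ sin θ)² = 2 g H.
v₀ sin 23.0° = √(2 × 9.81 × 72.8) = 37.79 m/s.
v₀ = 37.79 / sin 23.0° = 37.79 / 0.3907 = 96.7 m/s.

96.7 m/s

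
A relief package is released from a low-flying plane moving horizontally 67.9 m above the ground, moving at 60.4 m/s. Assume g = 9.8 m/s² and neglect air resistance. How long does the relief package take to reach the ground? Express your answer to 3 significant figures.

The horizontal speed doesn't affect the fall. With v_y0 = 0, h = ½ g t².
t = √(2 × 67.9 / 9.8) = √13.86 = 3.72 s.

3.72 s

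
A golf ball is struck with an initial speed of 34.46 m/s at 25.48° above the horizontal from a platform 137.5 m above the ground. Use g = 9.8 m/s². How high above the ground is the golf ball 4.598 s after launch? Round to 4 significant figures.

102.1 m

v_y0 = 34.46 sin 25.48° = 14.825 m/s.
y(t) = 137.5 + v_y0 t − ½ g t² = 137.5 + 14.825×4.598 − ½×9.8×4.598² = 102.1 m.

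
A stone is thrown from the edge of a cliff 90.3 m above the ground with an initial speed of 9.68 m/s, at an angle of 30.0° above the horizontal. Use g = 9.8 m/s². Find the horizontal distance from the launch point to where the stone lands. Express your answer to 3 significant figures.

Components: v_x = 9.68 cos 30.0° = 8.383 m/s, v_y = 9.68 sin 30.0° = 4.840 m/s.
Vertical: 0 = 90.3 + 4.840 t − ½(9.8) t² ⇒ 4.900 t² − 4.840 t − 90.3 = 0.
t = [4.840 + √(23.43 + 1770)] / 9.800 = 4.815 s.
Horizontal: R = v_x · t = 8.383 × 4.815 = 40.4 m.

40.4 m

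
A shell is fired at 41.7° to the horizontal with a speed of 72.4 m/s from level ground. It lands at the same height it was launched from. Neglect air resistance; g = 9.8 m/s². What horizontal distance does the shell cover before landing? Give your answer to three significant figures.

Components: v_x = 72.4 cos 41.7° = 54.06 m/s, v_y = 72.4 sin 41.7° = 48.16 m/s.
Time of flight (same landing height): t = 2 v_y / g = 2 × 48.16 / 9.8 = 9.829 s.
Range: R = v_x · t = 54.06 × 9.829 = 531 m.

531 m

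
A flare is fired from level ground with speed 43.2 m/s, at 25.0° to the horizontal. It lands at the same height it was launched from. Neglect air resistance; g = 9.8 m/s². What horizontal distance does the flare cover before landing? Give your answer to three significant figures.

146 m

Components: v_x = 43.2 cos 25.0° = 39.15 m/s, v_y = 43.2 sin 25.0° = 18.26 m/s.
Time of flight (same landing height): t = 2 v_y / g = 2 × 18.26 / 9.8 = 3.727 s.
Range: R = v_x · t = 39.15 × 3.727 = 146 m.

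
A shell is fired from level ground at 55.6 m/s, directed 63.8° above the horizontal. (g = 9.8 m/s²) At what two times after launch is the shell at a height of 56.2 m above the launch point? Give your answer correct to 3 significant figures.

v_y0 = 55.6 sin 63.8° = 49.89 m/s.
Set y = v_y0 t − ½ g t² = 56.2: 4.900 t² − 49.89 t + 56.2 = 0.
t = [49.89 ± √(2489 − 1102)] / 9.8 = (49.89 ± 37.24) / 9.8, giving t = 1.29 s or t = 8.89 s.
So the shell is at 56.2 m at t = 1.29 s (rising) and t = 8.89 s (falling).

1.29 s and 8.89 s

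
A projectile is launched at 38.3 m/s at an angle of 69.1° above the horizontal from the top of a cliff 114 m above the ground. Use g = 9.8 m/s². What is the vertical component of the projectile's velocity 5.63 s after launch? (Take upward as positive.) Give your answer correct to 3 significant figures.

Initial vertical component: v_y0 = 38.3 sin 69.1° = 35.78 m/s.
v_y(t) = v_y0 − g t = 35.78 − 9.8 × 5.63 = -19.4 m/s.

-19.4 m/s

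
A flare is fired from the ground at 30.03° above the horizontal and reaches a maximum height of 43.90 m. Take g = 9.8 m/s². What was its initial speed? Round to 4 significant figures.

58.61 m/s

At maximum height v_y = 0, so (v₀ sin θ)² = 2 g H.
v₀ sin 30.03° = √(2 × 9.8 × 43.90) = 29.333 m/s.
v₀ = 29.333 / sin 30.03° = 29.333 / 0.5005 = 58.61 m/s.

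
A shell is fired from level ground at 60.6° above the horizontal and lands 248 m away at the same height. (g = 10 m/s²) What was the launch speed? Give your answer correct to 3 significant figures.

On level ground, R = v₀² sin(2θ) / g, so v₀ = √(R g / sin 2θ).
sin(2 × 60.6°) = 0.8554.
v₀ = √(248 × 10 / 0.8554) = √2899 = 53.8 m/s.

53.8 m/s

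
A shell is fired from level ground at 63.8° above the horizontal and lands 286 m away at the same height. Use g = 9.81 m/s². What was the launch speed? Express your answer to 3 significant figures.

On level ground, R = v₀² sin(2θ) / g, so v₀ = √(R g / sin 2θ).
sin(2 × 63.8°) = 0.7923.
v₀ = √(286 × 9.81 / 0.7923) = √3541 = 59.5 m/s.

59.5 m/s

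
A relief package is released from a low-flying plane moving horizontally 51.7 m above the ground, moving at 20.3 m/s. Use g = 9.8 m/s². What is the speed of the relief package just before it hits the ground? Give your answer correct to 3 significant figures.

Fall time: t = √(2 × 51.7 / 9.8) = 3.248 s.
At impact: v_x = 20.3 m/s (unchanged), v_y = g t = 9.8 × 3.248 = 31.83 m/s.
Speed = √(v_x² + v_y²) = √(412.1 + 1013) = 37.8 m/s.

37.8 m/s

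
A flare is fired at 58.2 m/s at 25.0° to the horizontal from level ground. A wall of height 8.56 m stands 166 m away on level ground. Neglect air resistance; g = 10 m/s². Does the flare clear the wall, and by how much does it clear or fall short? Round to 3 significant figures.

Yes — it clears the wall by 19.3 m.

v_x = 58.2 cos 25.0° = 52.75 m/s; v_y0 = 58.2 sin 25.0° = 24.60 m/s.
Time to reach the wall: t = 166 / 52.75 = 3.147 s.
Height at that point: y = 24.60×3.147 − 5.000×3.147² = 27.90 m.
That is 27.90 − 8.56 = 19.3 m above the top of the wall, so the flare clears it.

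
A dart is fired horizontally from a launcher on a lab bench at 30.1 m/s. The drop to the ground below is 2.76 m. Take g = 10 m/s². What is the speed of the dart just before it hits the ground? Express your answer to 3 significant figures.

Fall time: t = √(2 × 2.76 / 10) = 0.7430 s.
At impact: v_x = 30.1 m/s (unchanged), v_y = g t = 10 × 0.7430 = 7.430 m/s.
Speed = √(v_x² + v_y²) = √(906.0 + 55.20) = 31.0 m/s.

31.0 m/s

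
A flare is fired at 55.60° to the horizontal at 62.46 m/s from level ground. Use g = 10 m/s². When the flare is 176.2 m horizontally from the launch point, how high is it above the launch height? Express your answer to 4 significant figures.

v_x = 62.46 cos 55.60° = 35.288 m/s, v_y0 = 62.46 sin 55.60° = 51.537 m/s.
Time to reach x = 176.2 m: t = x / v_x = 176.2 / 35.288 = 4.9932 s.
y = v_y0 t − ½ g t² = 51.537×4.9932 − 5.000×4.9932² = 132.7 m.

132.7 m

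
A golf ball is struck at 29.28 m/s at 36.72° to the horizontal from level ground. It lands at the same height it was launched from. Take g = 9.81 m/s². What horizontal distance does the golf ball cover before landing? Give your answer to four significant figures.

83.77 m

Components: v_x = 29.28 cos 36.72° = 23.470 m/s, v_y = 29.28 sin 36.72° = 17.507 m/s.
Time of flight (same landing height): t = 2 v_y / g = 2 × 17.507 / 9.81 = 3.5692 s.
Range: R = v_x · t = 23.470 × 3.5692 = 83.77 m.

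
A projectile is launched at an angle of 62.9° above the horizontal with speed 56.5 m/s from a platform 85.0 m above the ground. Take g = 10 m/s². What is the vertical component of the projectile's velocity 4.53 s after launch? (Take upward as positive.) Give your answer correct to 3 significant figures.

Initial vertical component: v_y0 = 56.5 sin 62.9° = 50.30 m/s.
v_y(t) = v_y0 − g t = 50.30 − 10 × 4.53 = 5.00 m/s.

5.00 m/s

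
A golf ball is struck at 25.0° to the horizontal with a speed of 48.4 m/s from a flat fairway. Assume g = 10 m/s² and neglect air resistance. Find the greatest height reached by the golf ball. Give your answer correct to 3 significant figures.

20.9 m

Vertical component of launch velocity: v_y = 48.4 sin 25.0° = 20.45 m/s.
At the highest point the vertical velocity is zero, so v_y² = 2 g h_max.
h_max = (20.45)² / (2 × 10) = 418.2 / 20.00 = 20.9 m.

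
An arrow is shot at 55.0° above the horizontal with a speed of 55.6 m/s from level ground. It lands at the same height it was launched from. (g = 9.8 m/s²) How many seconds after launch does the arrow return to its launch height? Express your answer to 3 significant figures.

9.29 s

Vertical component: v_y = 55.6 sin 55.0° = 45.54 m/s.
For a projectile landing at launch height, time of flight is t = 2 v_y / g = 2 × 45.54 / 9.8 = 9.29 s.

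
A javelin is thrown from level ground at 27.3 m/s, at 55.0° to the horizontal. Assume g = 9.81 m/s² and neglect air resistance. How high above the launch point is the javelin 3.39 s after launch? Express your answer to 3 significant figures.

v_y0 = 27.3 sin 55.0° = 22.36 m/s.
y(t) = v_y0 t − ½ g t² = 22.36×3.39 − 4.905×3.39² = 19.4 m.

19.4 m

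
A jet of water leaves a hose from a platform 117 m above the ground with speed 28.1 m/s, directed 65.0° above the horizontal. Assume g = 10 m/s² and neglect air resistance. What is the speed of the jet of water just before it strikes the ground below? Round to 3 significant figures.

v_x = 28.1 cos 65.0° = 11.88 m/s is unchanged throughout.
For the vertical component, v_y² = v_y0² + 2 g h = (25.47)² + 2×10×117 = 2989, so |v_y| = 54.67 m/s.
Impact speed = √(v_x² + v_y²) = √(141.1 + 2989) = 55.9 m/s.

55.9 m/s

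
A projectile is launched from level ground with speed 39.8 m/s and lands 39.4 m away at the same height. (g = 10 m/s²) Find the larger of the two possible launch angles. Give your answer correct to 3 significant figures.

82.8°

Level-ground range: R = v₀² sin(2θ)/g ⇒ sin 2θ = R g / v₀² = 39.4×10/39.8² = 0.2487.
2θ = arcsin(0.2487) = 14.40° or 180° − 14.40° = 165.60°.
So θ = 7.20° or θ = 82.8°.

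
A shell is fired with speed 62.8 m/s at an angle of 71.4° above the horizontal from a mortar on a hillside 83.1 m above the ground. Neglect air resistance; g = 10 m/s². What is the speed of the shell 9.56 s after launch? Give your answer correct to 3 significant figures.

v_x = 62.8 cos 71.4° = 20.03 m/s (constant).
v_y(t) = 62.8 sin 71.4° − g t = 59.52 − 10 × 9.56 = -36.08 m/s.
Speed = √(v_x² + v_y²) = √(401.2 + 1302) = 41.3 m/s.

41.3 m/s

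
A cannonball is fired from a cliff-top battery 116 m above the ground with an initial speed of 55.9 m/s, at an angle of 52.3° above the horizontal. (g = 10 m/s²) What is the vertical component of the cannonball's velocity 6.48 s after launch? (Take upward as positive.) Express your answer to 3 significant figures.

-20.6 m/s

Initial vertical component: v_y0 = 55.9 sin 52.3° = 44.23 m/s.
v_y(t) = v_y0 − g t = 44.23 − 10 × 6.48 = -20.6 m/s.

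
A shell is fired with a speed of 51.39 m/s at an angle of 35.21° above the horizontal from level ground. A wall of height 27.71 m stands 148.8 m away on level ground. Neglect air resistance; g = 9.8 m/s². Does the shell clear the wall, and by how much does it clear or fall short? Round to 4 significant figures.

v_x = 51.39 cos 35.21° = 41.988 m/s; v_y0 = 51.39 sin 35.21° = 29.630 m/s.
Time to reach the wall: t = 148.8 / 41.988 = 3.5439 s.
Height at that point: y = 29.630×3.5439 − 4.900×3.5439² = 43.466 m.
That is 43.466 − 27.71 = 15.76 m above the top of the wall, so the shell clears it.

Yes — it clears the wall by 15.76 m.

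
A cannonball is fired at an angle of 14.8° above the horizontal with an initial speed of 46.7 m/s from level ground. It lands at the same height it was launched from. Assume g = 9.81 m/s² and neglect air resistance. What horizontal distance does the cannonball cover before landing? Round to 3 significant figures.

For level ground, R = v₀² sin(2θ) / g.
sin(2 × 14.8°) = sin 29.60° = 0.4939.
R = (46.7)² × 0.4939 / 9.81 = 110 m.

110 m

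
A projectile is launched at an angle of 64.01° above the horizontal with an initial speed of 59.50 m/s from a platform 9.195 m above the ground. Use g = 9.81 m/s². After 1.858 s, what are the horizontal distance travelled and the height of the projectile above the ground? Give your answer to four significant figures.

x = 48.45 m, y = 91.63 m

v_x = 59.50 cos 64.01° = 26.074 m/s; v_y0 = 59.50 sin 64.01° = 53.483 m/s.
x = v_x t = 26.074 × 1.858 = 48.45 m.
y = 9.195 + v_y0 t − ½ g t² = 91.63 m.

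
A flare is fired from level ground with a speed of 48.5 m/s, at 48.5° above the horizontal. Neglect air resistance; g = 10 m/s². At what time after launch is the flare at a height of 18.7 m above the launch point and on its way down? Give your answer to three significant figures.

v_y0 = 48.5 sin 48.5° = 36.32 m/s.
Set y = v_y0 t − ½ g t² = 18.7: 5.000 t² − 36.32 t + 18.7 = 0.
t = [36.32 ± √(1319 − 374.0)] / 10 = (36.32 ± 30.74) / 10, giving t = 0.558 s or t = 6.71 s.
On the way down corresponds to the larger root: t = 6.71 s.

6.71 s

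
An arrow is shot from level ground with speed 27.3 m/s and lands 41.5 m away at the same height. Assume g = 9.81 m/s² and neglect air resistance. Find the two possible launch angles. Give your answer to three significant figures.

16.6° and 73.4°

Level-ground range: R = v₀² sin(2θ)/g ⇒ sin 2θ = R g / v₀² = 41.5×9.81/27.3² = 0.5463.
2θ = arcsin(0.5463) = 33.11° or 180° − 33.11° = 146.89°.
So θ = 16.6° or θ = 73.4°.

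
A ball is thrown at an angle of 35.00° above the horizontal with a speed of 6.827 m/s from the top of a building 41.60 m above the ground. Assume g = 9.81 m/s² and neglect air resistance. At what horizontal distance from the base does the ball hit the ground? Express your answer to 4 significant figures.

18.67 m

Components: v_x = 6.827 cos 35.00° = 5.5924 m/s, v_y = 6.827 sin 35.00° = 3.9158 m/s.
Vertical: 0 = 41.60 + 3.9158 t − ½(9.81) t² ⇒ 4.905 t² − 3.9158 t − 41.60 = 0.
t = [3.9158 + √(15.333 + 816.19)] / 9.810 = 3.3386 s.
Horizontal: R = v_x · t = 5.5924 × 3.3386 = 18.67 m.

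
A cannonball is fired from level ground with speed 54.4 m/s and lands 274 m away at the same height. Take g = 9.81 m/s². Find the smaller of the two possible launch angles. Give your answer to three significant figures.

32.6°

Level-ground range: R = v₀² sin(2θ)/g ⇒ sin 2θ = R g / v₀² = 274×9.81/54.4² = 0.9083.
2θ = arcsin(0.9083) = 65.27° or 180° − 65.27° = 114.73°.
So θ = 32.6° or θ = 57.4°.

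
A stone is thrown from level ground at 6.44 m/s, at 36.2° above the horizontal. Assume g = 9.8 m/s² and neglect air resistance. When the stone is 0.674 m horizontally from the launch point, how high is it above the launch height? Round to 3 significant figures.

0.411 m

v_x = 6.44 cos 36.2° = 5.197 m/s, v_y0 = 6.44 sin 36.2° = 3.804 m/s.
Time to reach x = 0.674 m: t = x / v_x = 0.674 / 5.197 = 0.1297 s.
y = v_y0 t − ½ g t² = 3.804×0.1297 − 4.900×0.1297² = 0.411 m.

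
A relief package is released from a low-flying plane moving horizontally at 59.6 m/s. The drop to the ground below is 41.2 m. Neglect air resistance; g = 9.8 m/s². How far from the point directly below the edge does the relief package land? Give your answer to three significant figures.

Initial vertical velocity is zero, so the fall time comes from h = ½ g t²: t = √(2 × 41.2 / 9.8) = 2.900 s.
Horizontal motion is uniform at 59.6 m/s, so x = 59.6 × 2.900 = 173 m.

173 m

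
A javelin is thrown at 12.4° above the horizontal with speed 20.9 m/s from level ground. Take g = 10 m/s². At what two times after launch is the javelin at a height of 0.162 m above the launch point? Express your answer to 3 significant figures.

0.0377 s and 0.860 s

v_y0 = 20.9 sin 12.4° = 4.488 m/s.
Set y = v_y0 t − ½ g t² = 0.162: 5.000 t² − 4.488 t + 0.162 = 0.
t = [4.488 ± √(20.14 − 3.240)] / 10 = (4.488 ± 4.111) / 10, giving t = 0.0377 s or t = 0.860 s.
So the javelin is at 0.162 m at t = 0.0377 s (rising) and t = 0.860 s (falling).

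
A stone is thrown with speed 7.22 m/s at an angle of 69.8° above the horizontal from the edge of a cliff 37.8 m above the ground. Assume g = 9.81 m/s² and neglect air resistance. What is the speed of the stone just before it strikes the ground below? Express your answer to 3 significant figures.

28.2 m/s

v_x = 7.22 cos 69.8° = 2.493 m/s is unchanged throughout.
For the vertical component, v_y² = v_y0² + 2 g h = (6.776)² + 2×9.81×37.8 = 787.6, so |v_y| = 28.06 m/s.
Impact speed = √(v_x² + v_y²) = √(6.215 + 787.6) = 28.2 m/s.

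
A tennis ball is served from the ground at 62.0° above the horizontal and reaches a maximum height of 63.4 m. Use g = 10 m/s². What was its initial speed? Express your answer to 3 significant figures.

At maximum height v_y = 0, so (v₀ sin θ)² = 2 g H.
v₀ sin 62.0° = √(2 × 10 × 63.4) = 35.61 m/s.
v₀ = 35.61 / sin 62.0° = 35.61 / 0.8829 = 40.3 m/s.

40.3 m/s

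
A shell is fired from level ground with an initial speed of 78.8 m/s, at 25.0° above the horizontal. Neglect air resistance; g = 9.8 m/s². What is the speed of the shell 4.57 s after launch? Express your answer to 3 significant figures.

v_x = 78.8 cos 25.0° = 71.42 m/s (constant).
v_y(t) = 78.8 sin 25.0° − g t = 33.30 − 9.8 × 4.57 = -11.49 m/s.
Speed = √(v_x² + v_y²) = √(5101 + 132.0) = 72.3 m/s.

72.3 m/s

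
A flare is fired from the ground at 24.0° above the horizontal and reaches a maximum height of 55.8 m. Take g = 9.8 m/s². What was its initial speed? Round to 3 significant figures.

At maximum height v_y = 0, so (v₀ sin θ)² = 2 g H.
v₀ sin 24.0° = √(2 × 9.8 × 55.8) = 33.07 m/s.
v₀ = 33.07 / sin 24.0° = 33.07 / 0.4067 = 81.3 m/s.

81.3 m/s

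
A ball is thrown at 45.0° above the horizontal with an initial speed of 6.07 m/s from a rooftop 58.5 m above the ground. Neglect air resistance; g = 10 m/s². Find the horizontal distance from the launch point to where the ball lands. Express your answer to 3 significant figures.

16.6 m

Components: v_x = 6.07 cos 45.0° = 4.292 m/s, v_y = 6.07 sin 45.0° = 4.292 m/s.
Vertical: 0 = 58.5 + 4.292 t − ½(10) t² ⇒ 5.000 t² − 4.292 t − 58.5 = 0.
t = [4.292 + √(18.42 + 1170)] / 10.00 = 3.877 s.
Horizontal: R = v_x · t = 4.292 × 3.877 = 16.6 m.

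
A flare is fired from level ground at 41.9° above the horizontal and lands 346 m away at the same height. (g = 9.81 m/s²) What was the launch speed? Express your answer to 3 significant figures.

On level ground, R = v₀² sin(2θ) / g, so v₀ = √(R g / sin 2θ).
sin(2 × 41.9°) = 0.9942.
v₀ = √(346 × 9.81 / 0.9942) = √3414 = 58.4 m/s.

58.4 m/s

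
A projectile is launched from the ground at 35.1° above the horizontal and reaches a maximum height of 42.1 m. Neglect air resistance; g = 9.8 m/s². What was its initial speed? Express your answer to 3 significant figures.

At maximum height v_y = 0, so (v₀ sin θ)² = 2 g H.
v₀ sin 35.1° = √(2 × 9.8 × 42.1) = 28.73 m/s.
v₀ = 28.73 / sin 35.1° = 28.73 / 0.5750 = 50.0 m/s.

50.0 m/s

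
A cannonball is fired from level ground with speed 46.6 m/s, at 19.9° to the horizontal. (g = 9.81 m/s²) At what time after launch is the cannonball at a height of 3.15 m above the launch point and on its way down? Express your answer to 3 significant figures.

v_y0 = 46.6 sin 19.9° = 15.86 m/s.
Set y = v_y0 t − ½ g t² = 3.15: 4.905 t² − 15.86 t + 3.15 = 0.
t = [15.86 ± √(251.5 − 61.80)] / 9.81 = (15.86 ± 13.77) / 9.81, giving t = 0.213 s or t = 3.02 s.
On the way down corresponds to the larger root: t = 3.02 s.

3.02 s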